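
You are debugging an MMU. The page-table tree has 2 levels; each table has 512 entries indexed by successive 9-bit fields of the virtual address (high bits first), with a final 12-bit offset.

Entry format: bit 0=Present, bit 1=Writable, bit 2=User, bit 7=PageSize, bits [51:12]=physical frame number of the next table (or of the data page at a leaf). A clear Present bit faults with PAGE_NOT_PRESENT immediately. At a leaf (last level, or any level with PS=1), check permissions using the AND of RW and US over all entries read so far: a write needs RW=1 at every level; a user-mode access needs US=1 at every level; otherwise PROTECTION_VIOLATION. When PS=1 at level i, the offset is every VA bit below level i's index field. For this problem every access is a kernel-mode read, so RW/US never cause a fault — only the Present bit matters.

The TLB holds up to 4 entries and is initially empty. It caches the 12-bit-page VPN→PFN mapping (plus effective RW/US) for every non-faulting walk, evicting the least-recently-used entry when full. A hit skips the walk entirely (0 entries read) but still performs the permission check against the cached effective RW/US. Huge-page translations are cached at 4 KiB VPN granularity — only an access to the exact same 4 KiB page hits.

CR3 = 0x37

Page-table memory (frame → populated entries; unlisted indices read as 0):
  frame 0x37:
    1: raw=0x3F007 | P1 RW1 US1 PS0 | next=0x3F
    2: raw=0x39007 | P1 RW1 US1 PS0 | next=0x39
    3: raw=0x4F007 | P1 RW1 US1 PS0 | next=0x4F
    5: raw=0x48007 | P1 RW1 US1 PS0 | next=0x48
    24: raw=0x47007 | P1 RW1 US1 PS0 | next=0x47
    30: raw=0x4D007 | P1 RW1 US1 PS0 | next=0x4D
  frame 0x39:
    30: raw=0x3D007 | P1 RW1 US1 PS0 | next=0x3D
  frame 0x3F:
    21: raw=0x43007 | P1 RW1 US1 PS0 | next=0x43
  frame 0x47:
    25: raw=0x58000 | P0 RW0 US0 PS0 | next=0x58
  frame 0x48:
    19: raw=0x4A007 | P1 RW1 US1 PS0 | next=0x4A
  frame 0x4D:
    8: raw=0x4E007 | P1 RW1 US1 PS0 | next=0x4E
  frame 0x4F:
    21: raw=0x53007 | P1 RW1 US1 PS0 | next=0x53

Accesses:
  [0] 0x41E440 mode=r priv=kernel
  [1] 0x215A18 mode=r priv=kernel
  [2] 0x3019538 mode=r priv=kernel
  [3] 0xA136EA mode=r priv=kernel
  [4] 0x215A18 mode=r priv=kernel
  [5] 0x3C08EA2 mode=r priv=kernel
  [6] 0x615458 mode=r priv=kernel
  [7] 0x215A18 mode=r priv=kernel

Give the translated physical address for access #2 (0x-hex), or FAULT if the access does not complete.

Walk each access:
#0 VA=0x41E440 (r,kernel):
  lvl0: tbl 0x37, slot 2 ⇒ 0x39007 (P1/RW1/US1/PS0)
  lvl1: tbl 0x39, slot 30 ⇒ 0x3D007 (P1/RW1/US1/PS0)
  → PA=0x3D440  (2 entries read)
#1 VA=0x215A18 (r,kernel):
  lvl0: tbl 0x37, slot 1 ⇒ 0x3F007 (P1/RW1/US1/PS0)
  lvl1: tbl 0x3F, slot 21 ⇒ 0x43007 (P1/RW1/US1/PS0)
  → PA=0x43A18  (2 entries read)
#2 VA=0x3019538 (r,kernel):
  lvl0: tbl 0x37, slot 24 ⇒ 0x47007 (P1/RW1/US1/PS0)
  lvl1: tbl 0x47, slot 25 ⇒ 0x58000 (P0/RW0/US0/PS0)
  ✗ PAGE_NOT_PRESENT  [2 reads]
#3 VA=0xA136EA (r,kernel):
  lvl0: tbl 0x37, slot 5 ⇒ 0x48007 (P1/RW1/US1/PS0)
  lvl1: tbl 0x48, slot 19 ⇒ 0x4A007 (P1/RW1/US1/PS0)
  → PA=0x4A6EA  (2 entries read)
#4 VA=0x215A18 (r,kernel):
  TLB hit vpn=0x215 → PA=0x43A18
#5 VA=0x3C08EA2 (r,kernel):
  lvl0: tbl 0x37, slot 30 ⇒ 0x4D007 (P1/RW1/US1/PS0)
  lvl1: tbl 0x4D, slot 8 ⇒ 0x4E007 (P1/RW1/US1/PS0)
  → PA=0x4EEA2  (2 entries read)
#6 VA=0x615458 (r,kernel):
  lvl0: tbl 0x37, slot 3 ⇒ 0x4F007 (P1/RW1/US1/PS0)
  lvl1: tbl 0x4F, slot 21 ⇒ 0x53007 (P1/RW1/US1/PS0)
  → PA=0x53458  (2 entries read)
#7 VA=0x215A18 (r,kernel):
  TLB hit vpn=0x215 → PA=0x43A18

Access #2 PA: FAULT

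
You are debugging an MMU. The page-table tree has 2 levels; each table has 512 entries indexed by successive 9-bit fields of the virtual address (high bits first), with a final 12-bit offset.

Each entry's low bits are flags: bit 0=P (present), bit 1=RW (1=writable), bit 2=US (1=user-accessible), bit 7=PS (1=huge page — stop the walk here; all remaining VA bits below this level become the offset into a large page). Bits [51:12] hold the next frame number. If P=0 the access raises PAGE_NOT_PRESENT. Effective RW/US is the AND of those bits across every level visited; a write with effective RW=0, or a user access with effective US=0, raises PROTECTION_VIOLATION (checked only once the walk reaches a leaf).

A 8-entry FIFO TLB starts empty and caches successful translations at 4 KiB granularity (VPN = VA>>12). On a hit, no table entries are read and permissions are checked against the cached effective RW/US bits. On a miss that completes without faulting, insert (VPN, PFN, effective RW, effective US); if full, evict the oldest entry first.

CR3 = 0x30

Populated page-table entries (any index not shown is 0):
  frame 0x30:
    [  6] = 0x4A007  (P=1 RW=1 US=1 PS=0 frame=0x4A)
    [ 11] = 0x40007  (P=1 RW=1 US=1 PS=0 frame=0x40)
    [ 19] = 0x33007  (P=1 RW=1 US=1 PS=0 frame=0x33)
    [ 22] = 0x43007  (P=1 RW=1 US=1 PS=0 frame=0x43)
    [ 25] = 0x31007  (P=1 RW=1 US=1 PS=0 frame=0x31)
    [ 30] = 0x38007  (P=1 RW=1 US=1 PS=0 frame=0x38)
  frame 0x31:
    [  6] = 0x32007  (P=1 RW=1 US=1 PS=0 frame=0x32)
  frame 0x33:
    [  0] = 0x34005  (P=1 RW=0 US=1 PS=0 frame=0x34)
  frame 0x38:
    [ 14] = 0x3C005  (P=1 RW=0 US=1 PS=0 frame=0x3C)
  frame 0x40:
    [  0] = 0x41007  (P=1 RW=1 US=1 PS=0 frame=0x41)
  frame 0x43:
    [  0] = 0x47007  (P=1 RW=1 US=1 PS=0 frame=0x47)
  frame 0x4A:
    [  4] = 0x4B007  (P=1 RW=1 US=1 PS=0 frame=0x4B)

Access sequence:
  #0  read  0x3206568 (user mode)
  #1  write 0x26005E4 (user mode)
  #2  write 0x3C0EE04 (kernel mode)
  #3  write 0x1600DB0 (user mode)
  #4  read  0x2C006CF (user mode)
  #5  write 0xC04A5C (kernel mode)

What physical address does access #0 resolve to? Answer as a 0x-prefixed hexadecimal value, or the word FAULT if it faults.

Trace:
#0 VA=0x3206568 (r,user):
  [0] read 0x30 idx=25: raw=0x31007 flags P=1 W=1 U=1 S=0
  [1] read 0x31 idx=6: raw=0x32007 flags P=1 W=1 U=1 S=0
  → PA=0x32568  (2 entries read)
#1 VA=0x26005E4 (w,user):
  [0] read 0x30 idx=19: raw=0x33007 flags P=1 W=1 U=1 S=0
  [1] read 0x33 idx=0: raw=0x34005 flags P=1 W=0 U=1 S=0
  → PROTECTION_VIOLATION  (2 entries read)
#2 VA=0x3C0EE04 (w,kernel):
  [0] read 0x30 idx=30: raw=0x38007 flags P=1 W=1 U=1 S=0
  [1] read 0x38 idx=14: raw=0x3C005 flags P=1 W=0 U=1 S=0
  → PROTECTION_VIOLATION  (2 entries read)
#3 VA=0x1600DB0 (w,user):
  [0] read 0x30 idx=11: raw=0x40007 flags P=1 W=1 U=1 S=0
  [1] read 0x40 idx=0: raw=0x41007 flags P=1 W=1 U=1 S=0
  → PA=0x41DB0  (2 entries read)
#4 VA=0x2C006CF (r,user):
  [0] read 0x30 idx=22: raw=0x43007 flags P=1 W=1 U=1 S=0
  [1] read 0x43 idx=0: raw=0x47007 flags P=1 W=1 U=1 S=0
  → PA=0x476CF  (2 entries read)
#5 VA=0xC04A5C (w,kernel):
  [0] read 0x30 idx=6: raw=0x4A007 flags P=1 W=1 U=1 S=0
  [1] read 0x4A idx=4: raw=0x4B007 flags P=1 W=1 U=1 S=0
  → PA=0x4BA5C  (2 entries read)

Access #0 PA: 0x32568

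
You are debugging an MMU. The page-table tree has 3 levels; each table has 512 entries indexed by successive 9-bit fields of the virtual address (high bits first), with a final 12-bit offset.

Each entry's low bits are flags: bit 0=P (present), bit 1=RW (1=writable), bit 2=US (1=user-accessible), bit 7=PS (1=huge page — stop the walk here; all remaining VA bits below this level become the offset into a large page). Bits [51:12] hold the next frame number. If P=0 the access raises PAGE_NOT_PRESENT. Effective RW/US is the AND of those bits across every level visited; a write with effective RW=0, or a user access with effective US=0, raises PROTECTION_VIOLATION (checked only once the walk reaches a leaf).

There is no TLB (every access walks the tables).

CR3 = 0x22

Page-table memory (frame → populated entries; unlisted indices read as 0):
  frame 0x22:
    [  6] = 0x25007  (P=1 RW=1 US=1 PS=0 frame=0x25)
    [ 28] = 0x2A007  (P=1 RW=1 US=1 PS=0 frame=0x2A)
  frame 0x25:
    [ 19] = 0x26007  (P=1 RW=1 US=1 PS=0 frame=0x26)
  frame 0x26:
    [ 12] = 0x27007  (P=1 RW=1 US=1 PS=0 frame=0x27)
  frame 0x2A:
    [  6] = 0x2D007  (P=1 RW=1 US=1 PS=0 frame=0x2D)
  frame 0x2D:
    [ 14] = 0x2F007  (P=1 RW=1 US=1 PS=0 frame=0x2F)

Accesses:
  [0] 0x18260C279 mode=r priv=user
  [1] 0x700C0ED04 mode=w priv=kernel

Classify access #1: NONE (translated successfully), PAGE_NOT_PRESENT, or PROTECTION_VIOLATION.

Per-access translation:
#0 VA=0x18260C279 (r,user):
  L0: frame=0x22 idx=6 entry=0x25007 [P=1 RW=1 US=1 PS=0]
  L1: frame=0x25 idx=19 entry=0x26007 [P=1 RW=1 US=1 PS=0]
  L2: frame=0x26 idx=12 entry=0x27007 [P=1 RW=1 US=1 PS=0]
  ✓ 0x27279  — 3 lookups
#1 VA=0x700C0ED04 (w,kernel):
  L0: frame=0x22 idx=28 entry=0x2A007 [P=1 RW=1 US=1 PS=0]
  L1: frame=0x2A idx=6 entry=0x2D007 [P=1 RW=1 US=1 PS=0]
  L2: frame=0x2D idx=14 entry=0x2F007 [P=1 RW=1 US=1 PS=0]
  ✓ 0x2FD04  — 3 lookups

Access #1 fault: NONE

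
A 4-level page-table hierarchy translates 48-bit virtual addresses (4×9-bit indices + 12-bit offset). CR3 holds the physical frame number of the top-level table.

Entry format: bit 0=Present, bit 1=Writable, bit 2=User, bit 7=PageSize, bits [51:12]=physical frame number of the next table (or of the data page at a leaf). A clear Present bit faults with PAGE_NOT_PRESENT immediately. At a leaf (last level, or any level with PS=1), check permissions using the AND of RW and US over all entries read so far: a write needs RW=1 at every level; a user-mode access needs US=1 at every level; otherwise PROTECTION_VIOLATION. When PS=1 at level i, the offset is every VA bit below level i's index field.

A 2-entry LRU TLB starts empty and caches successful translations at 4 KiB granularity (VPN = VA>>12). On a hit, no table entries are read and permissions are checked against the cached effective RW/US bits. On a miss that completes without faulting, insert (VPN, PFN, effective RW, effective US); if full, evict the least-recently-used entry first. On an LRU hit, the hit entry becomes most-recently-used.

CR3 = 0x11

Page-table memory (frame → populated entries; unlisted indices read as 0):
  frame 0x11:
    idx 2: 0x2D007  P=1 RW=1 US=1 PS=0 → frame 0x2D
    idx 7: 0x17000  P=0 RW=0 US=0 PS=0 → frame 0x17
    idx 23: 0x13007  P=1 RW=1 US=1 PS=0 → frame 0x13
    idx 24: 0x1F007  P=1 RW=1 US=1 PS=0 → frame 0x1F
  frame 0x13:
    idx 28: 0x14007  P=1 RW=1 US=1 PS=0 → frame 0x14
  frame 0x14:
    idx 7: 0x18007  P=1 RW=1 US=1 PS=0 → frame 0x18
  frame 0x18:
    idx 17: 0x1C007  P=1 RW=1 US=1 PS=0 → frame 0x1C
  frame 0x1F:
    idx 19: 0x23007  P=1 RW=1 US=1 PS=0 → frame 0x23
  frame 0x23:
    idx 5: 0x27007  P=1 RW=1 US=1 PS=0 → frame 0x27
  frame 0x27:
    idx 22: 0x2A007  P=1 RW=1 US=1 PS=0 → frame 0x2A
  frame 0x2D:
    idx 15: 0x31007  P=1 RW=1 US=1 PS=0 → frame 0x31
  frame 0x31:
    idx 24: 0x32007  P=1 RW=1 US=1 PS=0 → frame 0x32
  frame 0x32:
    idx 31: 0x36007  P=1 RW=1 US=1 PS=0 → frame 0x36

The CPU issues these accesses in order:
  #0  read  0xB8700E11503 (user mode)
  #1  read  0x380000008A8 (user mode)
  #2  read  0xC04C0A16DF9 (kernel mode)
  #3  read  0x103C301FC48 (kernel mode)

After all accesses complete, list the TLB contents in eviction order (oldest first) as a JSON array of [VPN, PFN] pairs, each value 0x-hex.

Per-access translation:
#0 VA=0xB8700E11503 (r,user):
  L0 @0x11[23] → 0x13007  P=1,RW=1,US=1,PS=0
  L1 @0x13[28] → 0x14007  P=1,RW=1,US=1,PS=0
  L2 @0x14[7] → 0x18007  P=1,RW=1,US=1,PS=0
  L3 @0x18[17] → 0x1C007  P=1,RW=1,US=1,PS=0
  → PA=0x1C503  (4 entries read)
#1 VA=0x380000008A8 (r,user):
  L0 @0x11[7] → 0x17000  P=0,RW=0,US=0,PS=0
  → PAGE_NOT_PRESENT  (1 entries read)
#2 VA=0xC04C0A16DF9 (r,kernel):
  L0 @0x11[24] → 0x1F007  P=1,RW=1,US=1,PS=0
  L1 @0x1F[19] → 0x23007  P=1,RW=1,US=1,PS=0
  L2 @0x23[5] → 0x27007  P=1,RW=1,US=1,PS=0
  L3 @0x27[22] → 0x2A007  P=1,RW=1,US=1,PS=0
  → PA=0x2ADF9  (4 entries read)
#3 VA=0x103C301FC48 (r,kernel):
  L0 @0x11[2] → 0x2D007  P=1,RW=1,US=1,PS=0
  L1 @0x2D[15] → 0x31007  P=1,RW=1,US=1,PS=0
  L2 @0x31[24] → 0x32007  P=1,RW=1,US=1,PS=0
  L3 @0x32[31] → 0x36007  P=1,RW=1,US=1,PS=0
  → PA=0x36C48  (4 entries read)

TLB: [["0xC04C0A16", "0x2A"], ["0x103C301F", "0x36"]]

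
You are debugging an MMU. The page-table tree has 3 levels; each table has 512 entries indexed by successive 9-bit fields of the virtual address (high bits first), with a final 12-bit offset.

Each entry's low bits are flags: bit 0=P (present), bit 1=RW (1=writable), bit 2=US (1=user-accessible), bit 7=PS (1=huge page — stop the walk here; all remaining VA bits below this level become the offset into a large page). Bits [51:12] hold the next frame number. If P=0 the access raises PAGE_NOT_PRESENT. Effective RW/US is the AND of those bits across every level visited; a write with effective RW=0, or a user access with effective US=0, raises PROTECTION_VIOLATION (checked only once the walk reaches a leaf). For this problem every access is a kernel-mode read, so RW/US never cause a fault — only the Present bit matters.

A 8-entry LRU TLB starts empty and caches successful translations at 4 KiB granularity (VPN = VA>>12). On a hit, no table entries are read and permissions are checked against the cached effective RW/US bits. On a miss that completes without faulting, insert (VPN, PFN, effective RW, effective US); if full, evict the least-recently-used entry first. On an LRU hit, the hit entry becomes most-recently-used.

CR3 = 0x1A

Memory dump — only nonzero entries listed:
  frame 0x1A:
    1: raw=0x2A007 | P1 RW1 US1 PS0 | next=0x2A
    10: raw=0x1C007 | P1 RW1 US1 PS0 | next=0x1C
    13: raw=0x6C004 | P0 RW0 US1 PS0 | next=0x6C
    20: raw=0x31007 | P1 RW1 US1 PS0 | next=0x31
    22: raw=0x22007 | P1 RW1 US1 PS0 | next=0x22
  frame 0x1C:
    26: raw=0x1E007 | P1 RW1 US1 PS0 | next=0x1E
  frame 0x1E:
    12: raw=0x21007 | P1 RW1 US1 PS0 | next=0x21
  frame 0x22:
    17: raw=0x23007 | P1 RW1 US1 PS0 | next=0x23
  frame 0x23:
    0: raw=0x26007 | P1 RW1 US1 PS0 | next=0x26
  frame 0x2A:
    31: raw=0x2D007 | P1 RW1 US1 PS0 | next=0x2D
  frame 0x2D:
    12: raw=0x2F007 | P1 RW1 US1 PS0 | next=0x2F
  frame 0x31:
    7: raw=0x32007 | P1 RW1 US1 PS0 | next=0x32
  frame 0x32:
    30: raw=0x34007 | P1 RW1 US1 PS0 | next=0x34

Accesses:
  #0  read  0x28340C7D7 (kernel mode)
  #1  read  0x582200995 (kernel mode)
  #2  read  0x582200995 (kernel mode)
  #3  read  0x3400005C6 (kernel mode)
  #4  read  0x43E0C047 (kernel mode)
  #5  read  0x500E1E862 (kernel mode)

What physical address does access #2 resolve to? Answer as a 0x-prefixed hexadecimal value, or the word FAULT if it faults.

Per-access translation:
#0 VA=0x28340C7D7 (r,kernel):
  lvl0: tbl 0x1A, slot 10 ⇒ 0x1C007 (P1/RW1/US1/PS0)
  lvl1: tbl 0x1C, slot 26 ⇒ 0x1E007 (P1/RW1/US1/PS0)
  lvl2: tbl 0x1E, slot 12 ⇒ 0x21007 (P1/RW1/US1/PS0)
  ✓ 0x217D7  — 3 lookups
#1 VA=0x582200995 (r,kernel):
  lvl0: tbl 0x1A, slot 22 ⇒ 0x22007 (P1/RW1/US1/PS0)
  lvl1: tbl 0x22, slot 17 ⇒ 0x23007 (P1/RW1/US1/PS0)
  lvl2: tbl 0x23, slot 0 ⇒ 0x26007 (P1/RW1/US1/PS0)
  ✓ 0x26995  — 3 lookups
#2 VA=0x582200995 (r,kernel):
  TLB hit vpn=0x582200 → PA=0x26995
#3 VA=0x3400005C6 (r,kernel):
  lvl0: tbl 0x1A, slot 13 ⇒ 0x6C004 (P0/RW0/US1/PS0)
  ✗ PAGE_NOT_PRESENT  [1 reads]
#4 VA=0x43E0C047 (r,kernel):
  lvl0: tbl 0x1A, slot 1 ⇒ 0x2A007 (P1/RW1/US1/PS0)
  lvl1: tbl 0x2A, slot 31 ⇒ 0x2D007 (P1/RW1/US1/PS0)
  lvl2: tbl 0x2D, slot 12 ⇒ 0x2F007 (P1/RW1/US1/PS0)
  ✓ 0x2F047  — 3 lookups
#5 VA=0x500E1E862 (r,kernel):
  lvl0: tbl 0x1A, slot 20 ⇒ 0x31007 (P1/RW1/US1/PS0)
  lvl1: tbl 0x31, slot 7 ⇒ 0x32007 (P1/RW1/US1/PS0)
  lvl2: tbl 0x32, slot 30 ⇒ 0x34007 (P1/RW1/US1/PS0)
  ✓ 0x34862  — 3 lookups

Access #2 PA: 0x26995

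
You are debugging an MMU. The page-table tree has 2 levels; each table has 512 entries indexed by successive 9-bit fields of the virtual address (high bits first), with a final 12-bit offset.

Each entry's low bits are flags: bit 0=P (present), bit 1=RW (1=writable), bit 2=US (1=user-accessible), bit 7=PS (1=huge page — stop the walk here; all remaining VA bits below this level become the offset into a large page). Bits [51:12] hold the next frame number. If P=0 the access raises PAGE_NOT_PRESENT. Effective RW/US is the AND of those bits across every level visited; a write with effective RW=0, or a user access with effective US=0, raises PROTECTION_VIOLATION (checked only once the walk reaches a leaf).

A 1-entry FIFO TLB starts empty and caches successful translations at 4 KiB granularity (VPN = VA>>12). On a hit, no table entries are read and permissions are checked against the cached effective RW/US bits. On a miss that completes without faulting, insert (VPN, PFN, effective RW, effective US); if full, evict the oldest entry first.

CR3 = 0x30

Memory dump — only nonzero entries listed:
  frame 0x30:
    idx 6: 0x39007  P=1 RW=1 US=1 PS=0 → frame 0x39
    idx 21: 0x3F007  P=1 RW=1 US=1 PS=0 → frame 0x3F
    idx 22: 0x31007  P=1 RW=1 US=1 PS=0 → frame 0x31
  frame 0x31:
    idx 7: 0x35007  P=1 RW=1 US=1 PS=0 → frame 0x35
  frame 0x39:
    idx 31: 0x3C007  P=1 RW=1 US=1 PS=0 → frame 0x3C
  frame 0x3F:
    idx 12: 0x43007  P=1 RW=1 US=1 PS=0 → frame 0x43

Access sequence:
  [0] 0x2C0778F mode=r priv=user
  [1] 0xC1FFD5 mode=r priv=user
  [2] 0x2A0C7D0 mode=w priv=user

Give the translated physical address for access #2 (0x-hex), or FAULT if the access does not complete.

Per-access translation:
#0 VA=0x2C0778F (r,user):
  L0: frame=0x30 idx=22 entry=0x31007 [P=1 RW=1 US=1 PS=0]
  L1: frame=0x31 idx=7 entry=0x35007 [P=1 RW=1 US=1 PS=0]
  ⇒ phys 0x3578F  [2 reads]
#1 VA=0xC1FFD5 (r,user):
  L0: frame=0x30 idx=6 entry=0x39007 [P=1 RW=1 US=1 PS=0]
  L1: frame=0x39 idx=31 entry=0x3C007 [P=1 RW=1 US=1 PS=0]
  ⇒ phys 0x3CFD5  [2 reads]
#2 VA=0x2A0C7D0 (w,user):
  L0: frame=0x30 idx=21 entry=0x3F007 [P=1 RW=1 US=1 PS=0]
  L1: frame=0x3F idx=12 entry=0x43007 [P=1 RW=1 US=1 PS=0]
  ⇒ phys 0x437D0  [2 reads]

Access #2 PA: 0x437D0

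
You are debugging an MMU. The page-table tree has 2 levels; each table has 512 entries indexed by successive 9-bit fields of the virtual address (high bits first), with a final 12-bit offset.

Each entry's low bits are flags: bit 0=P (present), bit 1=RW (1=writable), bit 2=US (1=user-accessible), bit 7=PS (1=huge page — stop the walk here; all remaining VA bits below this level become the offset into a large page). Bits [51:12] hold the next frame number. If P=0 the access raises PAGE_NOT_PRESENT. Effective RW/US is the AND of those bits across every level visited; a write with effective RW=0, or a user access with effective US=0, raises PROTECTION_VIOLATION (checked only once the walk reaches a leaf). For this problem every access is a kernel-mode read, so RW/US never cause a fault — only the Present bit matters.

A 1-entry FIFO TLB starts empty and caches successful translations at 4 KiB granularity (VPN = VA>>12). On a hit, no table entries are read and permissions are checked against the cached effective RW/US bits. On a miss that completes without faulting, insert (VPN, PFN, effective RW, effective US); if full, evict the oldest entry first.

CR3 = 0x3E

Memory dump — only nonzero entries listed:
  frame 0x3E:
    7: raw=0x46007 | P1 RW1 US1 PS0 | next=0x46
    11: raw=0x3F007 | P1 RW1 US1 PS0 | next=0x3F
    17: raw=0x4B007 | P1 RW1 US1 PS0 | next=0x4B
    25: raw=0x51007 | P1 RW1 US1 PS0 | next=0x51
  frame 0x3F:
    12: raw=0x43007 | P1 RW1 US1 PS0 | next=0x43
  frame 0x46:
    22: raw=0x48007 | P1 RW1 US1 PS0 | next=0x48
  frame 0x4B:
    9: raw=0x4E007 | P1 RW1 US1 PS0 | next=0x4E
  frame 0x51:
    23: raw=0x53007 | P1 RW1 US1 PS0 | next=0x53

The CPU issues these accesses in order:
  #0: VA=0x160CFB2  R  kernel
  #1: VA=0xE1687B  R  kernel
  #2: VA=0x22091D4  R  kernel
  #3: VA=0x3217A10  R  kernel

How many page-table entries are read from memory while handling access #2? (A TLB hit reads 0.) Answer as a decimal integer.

Per-access translation:
#0 VA=0x160CFB2 (r,kernel):
  L0 @0x3E[11] → 0x3F007  P=1,RW=1,US=1,PS=0
  L1 @0x3F[12] → 0x43007  P=1,RW=1,US=1,PS=0
  ⇒ phys 0x43FB2  [2 reads]
#1 VA=0xE1687B (r,kernel):
  L0 @0x3E[7] → 0x46007  P=1,RW=1,US=1,PS=0
  L1 @0x46[22] → 0x48007  P=1,RW=1,US=1,PS=0
  ⇒ phys 0x4887B  [2 reads]
#2 VA=0x22091D4 (r,kernel):
  L0 @0x3E[17] → 0x4B007  P=1,RW=1,US=1,PS=0
  L1 @0x4B[9] → 0x4E007  P=1,RW=1,US=1,PS=0
  ⇒ phys 0x4E1D4  [2 reads]
#3 VA=0x3217A10 (r,kernel):
  L0 @0x3E[25] → 0x51007  P=1,RW=1,US=1,PS=0
  L1 @0x51[23] → 0x53007  P=1,RW=1,US=1,PS=0
  ⇒ phys 0x53A10  [2 reads]

Entries read for #2: 2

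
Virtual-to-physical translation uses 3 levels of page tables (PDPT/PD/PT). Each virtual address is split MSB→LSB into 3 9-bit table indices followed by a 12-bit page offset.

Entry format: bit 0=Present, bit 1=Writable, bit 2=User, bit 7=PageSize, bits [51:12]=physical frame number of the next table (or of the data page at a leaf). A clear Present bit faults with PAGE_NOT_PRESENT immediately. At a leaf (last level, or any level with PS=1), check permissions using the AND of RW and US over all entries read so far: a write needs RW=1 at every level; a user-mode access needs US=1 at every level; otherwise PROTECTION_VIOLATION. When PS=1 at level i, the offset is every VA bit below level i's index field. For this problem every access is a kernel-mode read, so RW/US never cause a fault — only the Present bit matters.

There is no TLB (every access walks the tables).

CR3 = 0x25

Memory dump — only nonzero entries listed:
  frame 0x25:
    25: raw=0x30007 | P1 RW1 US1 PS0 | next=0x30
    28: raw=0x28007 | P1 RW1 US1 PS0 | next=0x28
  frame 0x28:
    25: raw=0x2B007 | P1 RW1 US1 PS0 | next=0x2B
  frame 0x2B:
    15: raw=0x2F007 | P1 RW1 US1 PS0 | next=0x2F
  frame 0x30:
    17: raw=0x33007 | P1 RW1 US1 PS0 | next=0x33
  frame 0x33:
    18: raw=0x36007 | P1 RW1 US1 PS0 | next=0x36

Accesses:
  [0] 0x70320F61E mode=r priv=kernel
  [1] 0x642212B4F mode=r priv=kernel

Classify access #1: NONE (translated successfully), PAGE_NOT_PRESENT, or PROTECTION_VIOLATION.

Per-access translation:
#0 VA=0x70320F61E (r,kernel):
  L0: frame=0x25 idx=28 entry=0x28007 [P=1 RW=1 US=1 PS=0]
  L1: frame=0x28 idx=25 entry=0x2B007 [P=1 RW=1 US=1 PS=0]
  L2: frame=0x2B idx=15 entry=0x2F007 [P=1 RW=1 US=1 PS=0]
  ⇒ phys 0x2F61E  [3 reads]
#1 VA=0x642212B4F (r,kernel):
  L0: frame=0x25 idx=25 entry=0x30007 [P=1 RW=1 US=1 PS=0]
  L1: frame=0x30 idx=17 entry=0x33007 [P=1 RW=1 US=1 PS=0]
  L2: frame=0x33 idx=18 entry=0x36007 [P=1 RW=1 US=1 PS=0]
  ⇒ phys 0x36B4F  [3 reads]

Access #1 fault: NONE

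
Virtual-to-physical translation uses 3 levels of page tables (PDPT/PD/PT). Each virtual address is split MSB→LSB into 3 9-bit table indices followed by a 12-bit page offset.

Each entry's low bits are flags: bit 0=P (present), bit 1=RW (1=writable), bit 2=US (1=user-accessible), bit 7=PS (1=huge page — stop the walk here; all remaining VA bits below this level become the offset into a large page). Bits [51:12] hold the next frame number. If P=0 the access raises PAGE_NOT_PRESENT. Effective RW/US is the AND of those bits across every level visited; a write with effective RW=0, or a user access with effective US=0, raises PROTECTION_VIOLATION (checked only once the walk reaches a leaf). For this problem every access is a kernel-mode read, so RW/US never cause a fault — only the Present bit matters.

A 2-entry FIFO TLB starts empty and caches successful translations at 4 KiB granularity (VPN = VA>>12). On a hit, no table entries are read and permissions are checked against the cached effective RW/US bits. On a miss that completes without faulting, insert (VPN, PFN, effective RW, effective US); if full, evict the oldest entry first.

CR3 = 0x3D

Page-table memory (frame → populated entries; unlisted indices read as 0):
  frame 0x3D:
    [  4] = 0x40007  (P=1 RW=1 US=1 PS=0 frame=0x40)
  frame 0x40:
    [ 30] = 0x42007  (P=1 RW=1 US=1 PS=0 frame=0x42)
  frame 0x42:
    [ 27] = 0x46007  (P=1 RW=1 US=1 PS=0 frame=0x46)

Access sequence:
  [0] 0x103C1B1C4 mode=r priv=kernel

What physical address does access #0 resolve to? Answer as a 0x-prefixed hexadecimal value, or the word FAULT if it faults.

Per-access translation:
#0 VA=0x103C1B1C4 (r,kernel):
  [0] read 0x3D idx=4: raw=0x40007 flags P=1 W=1 U=1 S=0
  [1] read 0x40 idx=30: raw=0x42007 flags P=1 W=1 U=1 S=0
  [2] read 0x42 idx=27: raw=0x46007 flags P=1 W=1 U=1 S=0
  → PA=0x461C4  (3 entries read)

Access #0 PA: 0x461C4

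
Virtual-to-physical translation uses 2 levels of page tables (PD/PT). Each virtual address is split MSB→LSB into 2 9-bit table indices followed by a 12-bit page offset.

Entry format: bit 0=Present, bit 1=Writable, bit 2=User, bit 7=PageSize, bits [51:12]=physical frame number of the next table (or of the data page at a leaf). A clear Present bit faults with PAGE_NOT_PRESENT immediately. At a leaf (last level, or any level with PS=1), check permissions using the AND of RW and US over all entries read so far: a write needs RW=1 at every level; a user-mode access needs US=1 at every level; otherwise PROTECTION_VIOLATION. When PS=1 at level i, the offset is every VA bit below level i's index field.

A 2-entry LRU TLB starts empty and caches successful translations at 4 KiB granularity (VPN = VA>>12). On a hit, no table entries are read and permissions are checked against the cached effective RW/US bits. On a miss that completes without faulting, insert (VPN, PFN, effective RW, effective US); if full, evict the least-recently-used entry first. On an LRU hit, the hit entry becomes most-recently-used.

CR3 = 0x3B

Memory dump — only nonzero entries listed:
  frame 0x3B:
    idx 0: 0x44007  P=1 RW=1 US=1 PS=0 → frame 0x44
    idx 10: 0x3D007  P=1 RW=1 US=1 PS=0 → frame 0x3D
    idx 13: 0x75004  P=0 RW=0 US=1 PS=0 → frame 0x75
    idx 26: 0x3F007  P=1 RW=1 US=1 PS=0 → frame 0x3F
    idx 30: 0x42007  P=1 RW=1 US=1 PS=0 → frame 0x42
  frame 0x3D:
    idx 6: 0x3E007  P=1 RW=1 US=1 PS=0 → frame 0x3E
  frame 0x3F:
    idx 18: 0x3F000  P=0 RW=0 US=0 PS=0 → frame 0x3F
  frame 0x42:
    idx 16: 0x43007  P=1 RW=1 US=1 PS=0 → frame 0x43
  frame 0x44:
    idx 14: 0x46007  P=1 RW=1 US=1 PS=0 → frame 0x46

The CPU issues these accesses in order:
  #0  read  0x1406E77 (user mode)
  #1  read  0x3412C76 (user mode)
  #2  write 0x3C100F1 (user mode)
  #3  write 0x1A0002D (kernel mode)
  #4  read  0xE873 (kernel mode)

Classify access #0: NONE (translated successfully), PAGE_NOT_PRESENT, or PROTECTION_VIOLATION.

Per-access translation:
#0 VA=0x1406E77 (r,user):
  L0 @0x3B[10] → 0x3D007  P=1,RW=1,US=1,PS=0
  L1 @0x3D[6] → 0x3E007  P=1,RW=1,US=1,PS=0
  ⇒ phys 0x3EE77  [2 reads]
#1 VA=0x3412C76 (r,user):
  L0 @0x3B[26] → 0x3F007  P=1,RW=1,US=1,PS=0
  L1 @0x3F[18] → 0x3F000  P=0,RW=0,US=0,PS=0
  → PAGE_NOT_PRESENT  (2 entries read)
#2 VA=0x3C100F1 (w,user):
  L0 @0x3B[30] → 0x42007  P=1,RW=1,US=1,PS=0
  L1 @0x42[16] → 0x43007  P=1,RW=1,US=1,PS=0
  ⇒ phys 0x430F1  [2 reads]
#3 VA=0x1A0002D (w,kernel):
  L0 @0x3B[13] → 0x75004  P=0,RW=0,US=1,PS=0
  → PAGE_NOT_PRESENT  (1 entries read)
#4 VA=0xE873 (r,kernel):
  L0 @0x3B[0] → 0x44007  P=1,RW=1,US=1,PS=0
  L1 @0x44[14] → 0x46007  P=1,RW=1,US=1,PS=0
  ⇒ phys 0x46873  [2 reads]

Access #0 fault: NONE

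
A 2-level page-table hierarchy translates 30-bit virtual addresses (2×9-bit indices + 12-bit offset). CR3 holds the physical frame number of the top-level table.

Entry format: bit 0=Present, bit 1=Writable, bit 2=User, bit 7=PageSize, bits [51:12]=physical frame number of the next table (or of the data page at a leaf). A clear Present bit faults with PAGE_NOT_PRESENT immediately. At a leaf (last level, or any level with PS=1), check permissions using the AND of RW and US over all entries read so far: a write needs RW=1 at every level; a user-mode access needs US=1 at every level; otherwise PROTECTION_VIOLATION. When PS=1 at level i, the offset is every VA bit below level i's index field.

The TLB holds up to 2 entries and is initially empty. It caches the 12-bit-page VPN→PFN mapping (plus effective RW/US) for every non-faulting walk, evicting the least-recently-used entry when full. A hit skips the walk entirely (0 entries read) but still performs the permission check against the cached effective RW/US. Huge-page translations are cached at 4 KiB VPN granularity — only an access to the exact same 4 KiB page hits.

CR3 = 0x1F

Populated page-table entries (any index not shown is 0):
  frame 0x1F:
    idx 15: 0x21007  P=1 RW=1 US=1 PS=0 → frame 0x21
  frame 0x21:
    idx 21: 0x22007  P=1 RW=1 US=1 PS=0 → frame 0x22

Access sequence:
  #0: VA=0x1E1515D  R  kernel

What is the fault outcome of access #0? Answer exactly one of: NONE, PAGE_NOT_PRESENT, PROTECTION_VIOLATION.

Walk each access:
#0 VA=0x1E1515D (r,kernel):
  L0 @0x1F[15] → 0x21007  P=1,RW=1,US=1,PS=0
  L1 @0x21[21] → 0x22007  P=1,RW=1,US=1,PS=0
  ⇒ phys 0x2215D  [2 reads]

Access #0 fault: NONE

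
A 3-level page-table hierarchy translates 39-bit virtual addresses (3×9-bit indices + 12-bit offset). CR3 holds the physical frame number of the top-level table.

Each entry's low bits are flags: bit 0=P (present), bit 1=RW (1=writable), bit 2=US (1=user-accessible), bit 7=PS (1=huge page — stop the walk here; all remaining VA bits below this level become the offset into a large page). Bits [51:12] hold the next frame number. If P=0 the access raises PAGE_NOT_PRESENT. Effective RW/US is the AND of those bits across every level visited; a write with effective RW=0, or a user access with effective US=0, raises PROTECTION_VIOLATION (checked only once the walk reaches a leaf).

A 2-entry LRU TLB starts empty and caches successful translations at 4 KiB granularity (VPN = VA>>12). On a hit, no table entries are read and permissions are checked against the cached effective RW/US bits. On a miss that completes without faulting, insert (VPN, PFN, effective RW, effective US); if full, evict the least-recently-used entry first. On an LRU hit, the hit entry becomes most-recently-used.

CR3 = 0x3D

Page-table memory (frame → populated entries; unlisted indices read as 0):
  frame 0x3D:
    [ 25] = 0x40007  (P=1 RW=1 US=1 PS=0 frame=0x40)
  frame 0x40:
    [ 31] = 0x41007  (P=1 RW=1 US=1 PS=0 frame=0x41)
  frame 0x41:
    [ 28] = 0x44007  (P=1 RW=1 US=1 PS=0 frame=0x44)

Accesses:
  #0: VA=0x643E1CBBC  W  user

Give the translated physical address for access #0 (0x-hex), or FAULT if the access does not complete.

Walk each access:
#0 VA=0x643E1CBBC (w,user):
  L0 @0x3D[25] → 0x40007  P=1,RW=1,US=1,PS=0
  L1 @0x40[31] → 0x41007  P=1,RW=1,US=1,PS=0
  L2 @0x41[28] → 0x44007  P=1,RW=1,US=1,PS=0
  ⇒ phys 0x44BBC  [3 reads]

Access #0 PA: 0x44BBC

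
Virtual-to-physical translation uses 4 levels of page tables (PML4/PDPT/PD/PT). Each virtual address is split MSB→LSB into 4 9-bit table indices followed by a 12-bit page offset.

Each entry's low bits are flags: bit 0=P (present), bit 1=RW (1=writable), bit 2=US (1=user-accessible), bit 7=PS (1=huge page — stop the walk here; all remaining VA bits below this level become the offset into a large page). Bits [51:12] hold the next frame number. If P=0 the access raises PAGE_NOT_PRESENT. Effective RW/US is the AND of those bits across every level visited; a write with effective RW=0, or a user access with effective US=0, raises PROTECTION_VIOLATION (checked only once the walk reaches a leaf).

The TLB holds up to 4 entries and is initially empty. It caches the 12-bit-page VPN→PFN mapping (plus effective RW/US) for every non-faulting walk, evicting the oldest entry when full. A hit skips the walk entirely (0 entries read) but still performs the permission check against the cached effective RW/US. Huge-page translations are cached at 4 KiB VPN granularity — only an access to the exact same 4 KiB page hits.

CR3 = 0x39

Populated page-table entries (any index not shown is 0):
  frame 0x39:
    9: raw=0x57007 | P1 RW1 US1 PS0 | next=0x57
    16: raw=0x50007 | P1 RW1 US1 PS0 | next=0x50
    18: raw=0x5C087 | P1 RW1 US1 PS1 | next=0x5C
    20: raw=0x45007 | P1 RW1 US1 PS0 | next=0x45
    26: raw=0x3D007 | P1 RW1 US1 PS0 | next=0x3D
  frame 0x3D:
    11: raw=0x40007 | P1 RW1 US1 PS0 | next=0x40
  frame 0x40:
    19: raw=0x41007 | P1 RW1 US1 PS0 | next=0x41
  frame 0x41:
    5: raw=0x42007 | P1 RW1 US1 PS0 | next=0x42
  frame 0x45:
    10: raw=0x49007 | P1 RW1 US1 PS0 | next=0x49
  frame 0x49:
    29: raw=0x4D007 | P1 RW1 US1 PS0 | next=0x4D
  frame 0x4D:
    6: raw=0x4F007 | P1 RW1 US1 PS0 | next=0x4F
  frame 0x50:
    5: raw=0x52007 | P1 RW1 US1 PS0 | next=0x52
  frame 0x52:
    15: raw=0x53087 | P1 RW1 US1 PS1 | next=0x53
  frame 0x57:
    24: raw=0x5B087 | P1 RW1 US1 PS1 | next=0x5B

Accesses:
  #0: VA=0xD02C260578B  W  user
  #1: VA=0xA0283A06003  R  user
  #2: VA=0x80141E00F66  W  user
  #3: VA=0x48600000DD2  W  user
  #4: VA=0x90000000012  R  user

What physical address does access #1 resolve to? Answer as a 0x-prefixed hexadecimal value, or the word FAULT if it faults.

Per-access translation:
#0 VA=0xD02C260578B (w,user):
  L0 @0x39[26] → 0x3D007  P=1,RW=1,US=1,PS=0
  L1 @0x3D[11] → 0x40007  P=1,RW=1,US=1,PS=0
  L2 @0x40[19] → 0x41007  P=1,RW=1,US=1,PS=0
  L3 @0x41[5] → 0x42007  P=1,RW=1,US=1,PS=0
  ✓ 0x4278B  — 4 lookups
#1 VA=0xA0283A06003 (r,user):
  L0 @0x39[20] → 0x45007  P=1,RW=1,US=1,PS=0
  L1 @0x45[10] → 0x49007  P=1,RW=1,US=1,PS=0
  L2 @0x49[29] → 0x4D007  P=1,RW=1,US=1,PS=0
  L3 @0x4D[6] → 0x4F007  P=1,RW=1,US=1,PS=0
  ✓ 0x4F003  — 4 lookups
#2 VA=0x80141E00F66 (w,user):
  L0 @0x39[16] → 0x50007  P=1,RW=1,US=1,PS=0
  L1 @0x50[5] → 0x52007  P=1,RW=1,US=1,PS=0
  L2 @0x52[15] → 0x53087  P=1,RW=1,US=1,PS=1
  ✓ 0x53F66 (huge @L2)  — 3 lookups
#3 VA=0x48600000DD2 (w,user):
  L0 @0x39[9] → 0x57007  P=1,RW=1,US=1,PS=0
  L1 @0x57[24] → 0x5B087  P=1,RW=1,US=1,PS=1
  ✓ 0x5BDD2 (huge @L1)  — 2 lookups
#4 VA=0x90000000012 (r,user):
  L0 @0x39[18] → 0x5C087  P=1,RW=1,US=1,PS=1
  ✓ 0x5C012 (huge @L0)  — 1 lookups

Access #1 PA: 0x4F003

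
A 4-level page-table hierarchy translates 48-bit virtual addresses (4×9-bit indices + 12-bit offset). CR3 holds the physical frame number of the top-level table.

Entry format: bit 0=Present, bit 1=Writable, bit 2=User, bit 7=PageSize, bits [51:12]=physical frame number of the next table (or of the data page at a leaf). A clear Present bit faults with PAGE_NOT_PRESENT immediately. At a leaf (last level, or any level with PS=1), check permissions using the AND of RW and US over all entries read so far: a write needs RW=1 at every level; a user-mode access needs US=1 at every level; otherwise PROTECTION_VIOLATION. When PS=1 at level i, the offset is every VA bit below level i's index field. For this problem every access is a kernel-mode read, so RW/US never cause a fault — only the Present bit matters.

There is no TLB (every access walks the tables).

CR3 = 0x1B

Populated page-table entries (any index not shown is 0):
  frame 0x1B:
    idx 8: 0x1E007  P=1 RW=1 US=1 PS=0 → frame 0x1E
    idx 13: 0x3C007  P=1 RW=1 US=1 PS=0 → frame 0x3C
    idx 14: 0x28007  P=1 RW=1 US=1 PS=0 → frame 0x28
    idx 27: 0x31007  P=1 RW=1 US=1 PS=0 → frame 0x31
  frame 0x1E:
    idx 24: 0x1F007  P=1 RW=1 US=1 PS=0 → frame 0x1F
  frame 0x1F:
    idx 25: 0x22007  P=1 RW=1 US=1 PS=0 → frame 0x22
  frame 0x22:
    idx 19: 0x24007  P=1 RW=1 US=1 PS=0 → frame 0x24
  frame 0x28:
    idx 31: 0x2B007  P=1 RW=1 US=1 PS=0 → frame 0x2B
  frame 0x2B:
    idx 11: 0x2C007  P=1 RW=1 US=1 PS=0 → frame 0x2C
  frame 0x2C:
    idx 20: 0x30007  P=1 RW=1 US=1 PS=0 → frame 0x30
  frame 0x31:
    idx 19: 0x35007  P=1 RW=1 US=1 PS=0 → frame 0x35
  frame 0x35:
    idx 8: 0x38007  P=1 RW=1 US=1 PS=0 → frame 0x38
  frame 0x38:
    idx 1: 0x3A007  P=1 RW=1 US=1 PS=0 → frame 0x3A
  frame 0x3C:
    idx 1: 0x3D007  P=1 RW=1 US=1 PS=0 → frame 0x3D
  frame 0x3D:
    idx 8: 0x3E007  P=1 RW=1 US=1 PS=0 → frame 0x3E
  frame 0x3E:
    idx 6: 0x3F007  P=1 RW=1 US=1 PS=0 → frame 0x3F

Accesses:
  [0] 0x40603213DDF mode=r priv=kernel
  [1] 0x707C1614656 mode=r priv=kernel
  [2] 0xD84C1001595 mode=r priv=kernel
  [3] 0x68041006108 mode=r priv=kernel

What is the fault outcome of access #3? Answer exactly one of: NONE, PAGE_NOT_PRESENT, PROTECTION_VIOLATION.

Trace:
#0 VA=0x40603213DDF (r,kernel):
  [0] read 0x1B idx=8: raw=0x1E007 flags P=1 W=1 U=1 S=0
  [1] read 0x1E idx=24: raw=0x1F007 flags P=1 W=1 U=1 S=0
  [2] read 0x1F idx=25: raw=0x22007 flags P=1 W=1 U=1 S=0
  [3] read 0x22 idx=19: raw=0x24007 flags P=1 W=1 U=1 S=0
  ✓ 0x24DDF  — 4 lookups
#1 VA=0x707C1614656 (r,kernel):
  [0] read 0x1B idx=14: raw=0x28007 flags P=1 W=1 U=1 S=0
  [1] read 0x28 idx=31: raw=0x2B007 flags P=1 W=1 U=1 S=0
  [2] read 0x2B idx=11: raw=0x2C007 flags P=1 W=1 U=1 S=0
  [3] read 0x2C idx=20: raw=0x30007 flags P=1 W=1 U=1 S=0
  ✓ 0x30656  — 4 lookups
#2 VA=0xD84C1001595 (r,kernel):
  [0] read 0x1B idx=27: raw=0x31007 flags P=1 W=1 U=1 S=0
  [1] read 0x31 idx=19: raw=0x35007 flags P=1 W=1 U=1 S=0
  [2] read 0x35 idx=8: raw=0x38007 flags P=1 W=1 U=1 S=0
  [3] read 0x38 idx=1: raw=0x3A007 flags P=1 W=1 U=1 S=0
  ✓ 0x3A595  — 4 lookups
#3 VA=0x68041006108 (r,kernel):
  [0] read 0x1B idx=13: raw=0x3C007 flags P=1 W=1 U=1 S=0
  [1] read 0x3C idx=1: raw=0x3D007 flags P=1 W=1 U=1 S=0
  [2] read 0x3D idx=8: raw=0x3E007 flags P=1 W=1 U=1 S=0
  [3] read 0x3E idx=6: raw=0x3F007 flags P=1 W=1 U=1 S=0
  ✓ 0x3F108  — 4 lookups

Access #3 fault: NONE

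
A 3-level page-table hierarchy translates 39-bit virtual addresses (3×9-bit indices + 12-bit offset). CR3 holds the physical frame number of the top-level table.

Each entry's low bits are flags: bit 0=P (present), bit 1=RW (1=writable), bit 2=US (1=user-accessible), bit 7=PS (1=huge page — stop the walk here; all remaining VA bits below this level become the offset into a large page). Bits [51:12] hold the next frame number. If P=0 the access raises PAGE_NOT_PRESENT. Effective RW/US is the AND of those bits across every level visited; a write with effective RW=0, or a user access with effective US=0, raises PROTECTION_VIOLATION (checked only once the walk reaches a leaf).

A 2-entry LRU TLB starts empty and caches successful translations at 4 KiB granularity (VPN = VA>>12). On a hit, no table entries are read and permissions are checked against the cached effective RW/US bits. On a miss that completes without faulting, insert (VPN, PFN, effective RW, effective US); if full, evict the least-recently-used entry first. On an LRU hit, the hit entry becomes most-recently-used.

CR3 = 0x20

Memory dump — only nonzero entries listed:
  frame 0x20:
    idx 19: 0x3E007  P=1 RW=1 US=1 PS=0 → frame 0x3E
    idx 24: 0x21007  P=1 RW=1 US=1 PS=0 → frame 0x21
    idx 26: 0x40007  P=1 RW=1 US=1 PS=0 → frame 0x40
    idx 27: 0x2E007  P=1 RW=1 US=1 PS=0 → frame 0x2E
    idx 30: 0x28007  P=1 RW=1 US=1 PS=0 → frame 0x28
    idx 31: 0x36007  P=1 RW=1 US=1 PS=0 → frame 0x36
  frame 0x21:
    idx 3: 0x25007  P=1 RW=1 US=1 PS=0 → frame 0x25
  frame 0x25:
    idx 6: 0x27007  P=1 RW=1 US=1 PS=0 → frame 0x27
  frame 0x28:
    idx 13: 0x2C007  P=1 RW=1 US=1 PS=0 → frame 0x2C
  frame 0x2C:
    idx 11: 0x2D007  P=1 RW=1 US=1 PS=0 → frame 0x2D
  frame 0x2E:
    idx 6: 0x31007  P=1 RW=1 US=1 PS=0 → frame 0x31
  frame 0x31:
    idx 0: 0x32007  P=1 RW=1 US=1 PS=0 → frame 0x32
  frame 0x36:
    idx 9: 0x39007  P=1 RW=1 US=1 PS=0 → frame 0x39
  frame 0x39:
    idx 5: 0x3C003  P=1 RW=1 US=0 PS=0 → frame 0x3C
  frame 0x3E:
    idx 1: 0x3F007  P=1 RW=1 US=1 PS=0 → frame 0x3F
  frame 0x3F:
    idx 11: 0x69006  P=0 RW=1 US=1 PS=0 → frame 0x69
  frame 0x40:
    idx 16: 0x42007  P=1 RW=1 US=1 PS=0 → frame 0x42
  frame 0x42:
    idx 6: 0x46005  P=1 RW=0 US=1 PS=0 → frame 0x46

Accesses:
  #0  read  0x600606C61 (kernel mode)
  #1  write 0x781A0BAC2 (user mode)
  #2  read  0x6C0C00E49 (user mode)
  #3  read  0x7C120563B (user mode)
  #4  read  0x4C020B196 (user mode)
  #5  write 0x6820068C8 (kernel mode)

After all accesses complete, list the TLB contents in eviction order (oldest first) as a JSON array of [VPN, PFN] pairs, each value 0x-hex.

Walk each access:
#0 VA=0x600606C61 (r,kernel):
  lvl0: tbl 0x20, slot 24 ⇒ 0x21007 (P1/RW1/US1/PS0)
  lvl1: tbl 0x21, slot 3 ⇒ 0x25007 (P1/RW1/US1/PS0)
  lvl2: tbl 0x25, slot 6 ⇒ 0x27007 (P1/RW1/US1/PS0)
  → PA=0x27C61  (3 entries read)
#1 VA=0x781A0BAC2 (w,user):
  lvl0: tbl 0x20, slot 30 ⇒ 0x28007 (P1/RW1/US1/PS0)
  lvl1: tbl 0x28, slot 13 ⇒ 0x2C007 (P1/RW1/US1/PS0)
  lvl2: tbl 0x2C, slot 11 ⇒ 0x2D007 (P1/RW1/US1/PS0)
  → PA=0x2DAC2  (3 entries read)
#2 VA=0x6C0C00E49 (r,user):
  lvl0: tbl 0x20, slot 27 ⇒ 0x2E007 (P1/RW1/US1/PS0)
  lvl1: tbl 0x2E, slot 6 ⇒ 0x31007 (P1/RW1/US1/PS0)
  lvl2: tbl 0x31, slot 0 ⇒ 0x32007 (P1/RW1/US1/PS0)
  → PA=0x32E49  (3 entries read)
#3 VA=0x7C120563B (r,user):
  lvl0: tbl 0x20, slot 31 ⇒ 0x36007 (P1/RW1/US1/PS0)
  lvl1: tbl 0x36, slot 9 ⇒ 0x39007 (P1/RW1/US1/PS0)
  lvl2: tbl 0x39, slot 5 ⇒ 0x3C003 (P1/RW1/US0/PS0)
  ⇒ fault: PROTECTION_VIOLATION  — 3 lookups
#4 VA=0x4C020B196 (r,user):
  lvl0: tbl 0x20, slot 19 ⇒ 0x3E007 (P1/RW1/US1/PS0)
  lvl1: tbl 0x3E, slot 1 ⇒ 0x3F007 (P1/RW1/US1/PS0)
  lvl2: tbl 0x3F, slot 11 ⇒ 0x69006 (P0/RW1/US1/PS0)
  ⇒ fault: PAGE_NOT_PRESENT  — 3 lookups
#5 VA=0x6820068C8 (w,kernel):
  lvl0: tbl 0x20, slot 26 ⇒ 0x40007 (P1/RW1/US1/PS0)
  lvl1: tbl 0x40, slot 16 ⇒ 0x42007 (P1/RW1/US1/PS0)
  lvl2: tbl 0x42, slot 6 ⇒ 0x46005 (P1/RW0/US1/PS0)
  ⇒ fault: PROTECTION_VIOLATION  — 3 lookups

TLB: [["0x781A0B", "0x2D"], ["0x6C0C00", "0x32"]]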